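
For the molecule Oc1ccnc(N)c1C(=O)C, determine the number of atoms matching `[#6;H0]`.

The query [#6;H0] means: any carbon with no attached hydrogen.
Check the 11 heavy atoms by environment: 1× n (aromatic, H0) → no; 3× c (aromatic, H0) → match; 2× c (aromatic, H1) → no; 1× N (H2) → no; 1× C (H0) → match; 1× O (H0) → no; 1× C (H3) → no; 1× O (H1) → no.
Summing the matching environments: 3 + 1 = 4 matching atoms.

4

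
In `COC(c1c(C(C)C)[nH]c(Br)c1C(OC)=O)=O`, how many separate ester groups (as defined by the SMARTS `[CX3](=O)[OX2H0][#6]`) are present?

[CX3](=O)[OX2H0][#6] is the SMARTS for an ester: a carbonyl carbon bonded to an oxygen that is itself bonded to carbon (no H on that O).
The molecule carries 2 separate instances of a methyl-ester group (-C(=O)OCH3) meeting every constraint; each maps to a distinct set of atoms, giving 2 matches.

2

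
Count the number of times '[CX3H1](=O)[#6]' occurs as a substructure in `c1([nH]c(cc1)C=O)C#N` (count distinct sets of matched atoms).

1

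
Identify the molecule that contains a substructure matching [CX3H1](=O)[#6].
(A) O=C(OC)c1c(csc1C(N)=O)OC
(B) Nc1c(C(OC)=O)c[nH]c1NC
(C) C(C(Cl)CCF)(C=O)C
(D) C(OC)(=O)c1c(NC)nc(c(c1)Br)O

C

[CX3H1](=O)[#6] describes an sp2 carbon with one H, double-bonded to O and single-bonded to carbon (an aldehyde).
(A) has a methyl-ester group (-C(=O)OCH3) but the carbonyl carbon has H0, not H1.
(B) has a methyl-ester group (-C(=O)OCH3) but the carbonyl carbon has H0, not H1.
(C) contains an aldehyde (-CHO), which satisfies every atom and bond constraint.
(D) has a methyl-ester group (-C(=O)OCH3) but the carbonyl carbon has H0, not H1.
So the answer is (C).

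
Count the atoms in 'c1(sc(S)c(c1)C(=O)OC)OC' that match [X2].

4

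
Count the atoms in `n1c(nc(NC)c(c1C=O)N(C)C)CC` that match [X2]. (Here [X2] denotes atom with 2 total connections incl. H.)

2

The query [X2] means: any atom with exactly two total connections (bonds + H).
Check the 15 heavy atoms by environment: 2× n (aromatic, X2) → match; 4× c (aromatic, X3) → no; 2× N (X3) → no; 5× C (X4) → no; 1× C (X3) → no; 1× O (X1) → no.
That gives 2 matching atoms.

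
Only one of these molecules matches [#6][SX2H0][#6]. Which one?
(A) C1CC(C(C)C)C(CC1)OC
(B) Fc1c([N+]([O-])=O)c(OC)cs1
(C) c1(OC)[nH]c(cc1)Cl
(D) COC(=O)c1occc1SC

D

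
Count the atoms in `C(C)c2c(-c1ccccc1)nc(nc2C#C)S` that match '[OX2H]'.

The query [OX2H] means: aliphatic oxygen with two connections, one of which is H — an -OH oxygen.
Check the 17 heavy atoms by environment: 2× n (aromatic, H0, X2) → no; 5× c (aromatic, H0, X3) → no; 1× S (H1, X2) → no; 5× c (aromatic, H1, X3) → no; 1× C (H2, X4) → no; 1× C (H3, X4) → no; 1× C (H0, X2) → no; 1× C (H1, X2) → no.
No environment satisfies the query, so 0 matching atoms.

0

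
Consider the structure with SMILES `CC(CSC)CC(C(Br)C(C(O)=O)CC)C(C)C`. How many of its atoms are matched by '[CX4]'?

13

The query [CX4] means: C with X4: aliphatic carbon with exactly 4 total connections (bonds + H).
Check the 18 heavy atoms by environment: 13× C (X4) → match; 1× C (X3) → no; 1× O (X1) → no; 1× O (X2) → no; 1× Br (X1) → no; 1× S (X2) → no.
That gives 13 matching atoms.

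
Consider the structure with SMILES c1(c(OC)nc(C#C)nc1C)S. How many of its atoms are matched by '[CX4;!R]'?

2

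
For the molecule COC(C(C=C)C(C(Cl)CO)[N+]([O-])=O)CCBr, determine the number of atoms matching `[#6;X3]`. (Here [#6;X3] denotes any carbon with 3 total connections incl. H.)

2

The query [#6;X3] means: any carbon (aromatic or not) with three total connections.
Check the 17 heavy atoms by environment: 8× C (X4) → no; 2× C (X3) → match; 1× N (charge +1, X3) → no; 1× O (charge -1, X1) → no; 1× O (X1) → no; 1× Cl (X1) → no; 1× Br (X1) → no; 2× O (X2) → no.
That gives 2 matching atoms.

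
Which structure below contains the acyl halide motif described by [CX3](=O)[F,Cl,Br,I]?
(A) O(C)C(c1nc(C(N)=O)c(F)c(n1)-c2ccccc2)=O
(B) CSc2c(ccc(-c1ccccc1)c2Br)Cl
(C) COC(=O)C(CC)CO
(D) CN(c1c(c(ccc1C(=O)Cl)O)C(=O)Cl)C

D

[CX3](=O)[F,Cl,Br,I] describes a carbonyl carbon bonded to a halogen (an acyl halide).
(A) has a methyl-ester group (-C(=O)OCH3) but the carbonyl is bonded to -O-C, not to a halogen.
(B) has a chloro substituent but the Cl is not on a carbonyl carbon.
(C) has a methyl-ester group (-C(=O)OCH3) but the carbonyl is bonded to -O-C, not to a halogen.
(D) contains an acyl chloride (-C(=O)Cl), which satisfies every atom and bond constraint.
So the answer is (D).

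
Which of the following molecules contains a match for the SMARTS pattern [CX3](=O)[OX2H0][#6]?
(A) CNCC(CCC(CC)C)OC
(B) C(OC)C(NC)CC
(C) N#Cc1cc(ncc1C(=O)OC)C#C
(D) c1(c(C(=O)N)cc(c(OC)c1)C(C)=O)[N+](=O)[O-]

[CX3](=O)[OX2H0][#6] describes a carbonyl carbon bonded to an oxygen that is itself bonded to carbon (no H on that O) (an ester).
(A) has a methoxy ether (-OCH3) but the ether oxygen is not adjacent to a C=O carbon.
(B) has a methoxy ether (-OCH3) but the ether oxygen is not adjacent to a C=O carbon.
(C) contains a methyl-ester group (-C(=O)OCH3), which satisfies every atom and bond constraint.
(D) has a methoxy ether (-OCH3) but the ether oxygen is not adjacent to a C=O carbon.
So the answer is (C).

C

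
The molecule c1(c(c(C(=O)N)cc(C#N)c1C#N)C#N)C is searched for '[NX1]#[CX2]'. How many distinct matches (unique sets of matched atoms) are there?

[NX1]#[CX2] is the SMARTS for a nitrile: a nitrogen triple-bonded to a two-connected carbon.
The molecule carries 3 separate instances of a nitrile (-C#N) meeting every constraint; each maps to a distinct set of atoms, giving 3 matches.

3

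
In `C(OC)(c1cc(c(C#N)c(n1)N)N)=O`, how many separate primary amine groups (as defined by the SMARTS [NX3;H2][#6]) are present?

[NX3;H2][#6] is the SMARTS for a primary amine: a trivalent nitrogen with two H attached to carbon.
The molecule carries 2 separate instances of a primary amino group (-NH2) meeting every constraint; each maps to a distinct set of atoms, giving 2 matches.

2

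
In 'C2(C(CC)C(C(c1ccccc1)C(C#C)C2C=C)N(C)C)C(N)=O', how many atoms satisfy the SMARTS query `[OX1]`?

1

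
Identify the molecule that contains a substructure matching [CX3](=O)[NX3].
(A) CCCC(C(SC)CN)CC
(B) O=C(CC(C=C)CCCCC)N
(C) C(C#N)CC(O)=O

B

[CX3](=O)[NX3] describes a carbonyl carbon bonded to a trivalent nitrogen (an amide).
(A) has a primary amino group (-NH2) but the -NH2 is not attached to a carbonyl carbon.
(B) contains a primary amide (-C(=O)NH2), which satisfies every atom and bond constraint.
(C) has a nitrile (-C#N) but the nitrile N is NX1 (triple-bonded), not NX3.
So the answer is (B).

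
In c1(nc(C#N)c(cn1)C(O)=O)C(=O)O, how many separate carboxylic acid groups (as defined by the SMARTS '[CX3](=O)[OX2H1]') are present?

[CX3](=O)[OX2H1] is the SMARTS for a carboxylic acid: an sp2 carbon double-bonded to O and single-bonded to an -OH oxygen.
The molecule carries 2 separate instances of a carboxylic acid group (-C(=O)OH) meeting every constraint; each maps to a distinct set of atoms, giving 2 matches.

2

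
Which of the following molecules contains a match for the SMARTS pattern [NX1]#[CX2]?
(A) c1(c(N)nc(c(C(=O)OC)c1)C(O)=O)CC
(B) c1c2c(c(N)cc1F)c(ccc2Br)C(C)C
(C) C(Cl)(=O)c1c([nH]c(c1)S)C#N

C

[NX1]#[CX2] describes a nitrogen triple-bonded to a two-connected carbon (a nitrile).
(A) has a primary amino group (-NH2) but the nitrogen is NX3 (three connections), not NX1 triple-bonded.
(B) has a primary amino group (-NH2) but the nitrogen is NX3 (three connections), not NX1 triple-bonded.
(C) contains a nitrile (-C#N), which satisfies every atom and bond constraint.
So the answer is (C).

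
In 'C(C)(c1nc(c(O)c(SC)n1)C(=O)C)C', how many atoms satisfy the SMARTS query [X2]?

4

The query [X2] means: any atom with exactly two total connections (bonds + H).
Check the 15 heavy atoms by environment: 2× n (aromatic, X2) → match; 4× c (aromatic, X3) → no; 1× S (X2) → match; 5× C (X4) → no; 1× C (X3) → no; 1× O (X1) → no; 1× O (X2) → match.
Summing the matching environments: 2 + 1 + 1 = 4 matching atoms.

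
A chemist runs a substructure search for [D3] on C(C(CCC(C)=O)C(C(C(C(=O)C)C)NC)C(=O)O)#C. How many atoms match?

The query [D3] means: atom with exactly three heavy-atom neighbours.
Check the 20 heavy atoms by environment: 5× C (D1) → no; 7× C (D3) → match; 3× C (D2) → no; 4× O (D1) → no; 1× N (D2) → no.
That gives 7 matching atoms.

7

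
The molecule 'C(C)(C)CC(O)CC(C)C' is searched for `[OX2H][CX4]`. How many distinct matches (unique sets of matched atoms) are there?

1

[OX2H][CX4] is the SMARTS for an aliphatic alcohol: a hydroxyl oxygen bound to an sp3 (X4) carbon.
Exactly one fragment in the molecule meets all constraints, giving 1 match.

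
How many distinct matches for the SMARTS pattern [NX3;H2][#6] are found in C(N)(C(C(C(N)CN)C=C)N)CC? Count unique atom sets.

4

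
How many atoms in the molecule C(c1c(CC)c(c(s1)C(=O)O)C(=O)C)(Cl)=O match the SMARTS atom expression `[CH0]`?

3

The query [CH0] means: aliphatic carbon with no attached hydrogen.
Check the 16 heavy atoms by environment: 1× s (aromatic, H0) → no; 4× c (aromatic, H0) → no; 3× C (H0) → match; 3× O (H0) → no; 2× C (H3) → no; 1× C (H2) → no; 1× O (H1) → no; 1× Cl (H0) → no.
That gives 3 matching atoms.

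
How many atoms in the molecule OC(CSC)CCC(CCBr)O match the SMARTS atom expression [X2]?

3

The query [X2] means: any atom with exactly two total connections (bonds + H).
Check the 12 heavy atoms by environment: 8× C (X4) → no; 1× Br (X1) → no; 1× S (X2) → match; 2× O (X2) → match.
Summing the matching environments: 1 + 2 = 3 matching atoms.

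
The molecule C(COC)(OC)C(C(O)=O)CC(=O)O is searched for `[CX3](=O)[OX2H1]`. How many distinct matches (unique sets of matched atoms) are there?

2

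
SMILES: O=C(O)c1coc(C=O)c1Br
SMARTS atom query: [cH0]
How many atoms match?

The query [cH0] means: aromatic carbon with no attached hydrogen (substituted or ring-fusion).
Check the 11 heavy atoms by environment: 1× o (aromatic, H0) → no; 1× c (aromatic, H1) → no; 3× c (aromatic, H0) → match; 1× C (H1) → no; 2× O (H0) → no; 1× C (H0) → no; 1× O (H1) → no; 1× Br (H0) → no.
That gives 3 matching atoms.

3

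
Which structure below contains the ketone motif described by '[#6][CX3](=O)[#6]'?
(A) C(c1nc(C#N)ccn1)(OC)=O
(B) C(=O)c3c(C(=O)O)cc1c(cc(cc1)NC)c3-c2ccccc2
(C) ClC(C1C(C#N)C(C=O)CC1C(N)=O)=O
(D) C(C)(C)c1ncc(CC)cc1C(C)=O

D

[#6][CX3](=O)[#6] describes a carbonyl carbon (no H) flanked by two carbons (a ketone).
(A) has a methyl-ester group (-C(=O)OCH3) but one neighbour of the carbonyl carbon is O, not C.
(B) has a carboxylic acid group (-C(=O)OH) but one neighbour of the carbonyl carbon is O, not C.
(C) has a primary amide (-C(=O)NH2) but one neighbour of the carbonyl carbon is N, not C.
(D) contains an acetyl/ketone group (-C(=O)CH3), which satisfies every atom and bond constraint.
So the answer is (D).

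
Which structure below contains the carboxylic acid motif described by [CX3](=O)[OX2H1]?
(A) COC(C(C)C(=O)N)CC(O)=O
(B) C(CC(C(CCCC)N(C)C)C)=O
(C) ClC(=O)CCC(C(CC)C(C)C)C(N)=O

A

[CX3](=O)[OX2H1] describes an sp2 carbon double-bonded to O and single-bonded to an -OH oxygen (a carboxylic acid).
(A) contains a carboxylic acid group (-C(=O)OH), which satisfies every atom and bond constraint.
(B) has an aldehyde (-CHO) but there is no singly-bonded oxygen on the carbonyl carbon.
(C) has a primary amide (-C(=O)NH2) but the carbonyl is bonded to N, not to an -OH oxygen.
So the answer is (A).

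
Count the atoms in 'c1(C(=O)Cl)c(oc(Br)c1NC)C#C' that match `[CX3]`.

1

The query [CX3] means: C with X3: aliphatic carbon with exactly 3 total connections.
Check the 13 heavy atoms by environment: 1× o (aromatic, X2) → no; 4× c (aromatic, X3) → no; 2× C (X2) → no; 1× N (X3) → no; 1× C (X4) → no; 1× C (X3) → match; 1× O (X1) → no; 1× Cl (X1) → no; 1× Br (X1) → no.
That gives 1 matching atom.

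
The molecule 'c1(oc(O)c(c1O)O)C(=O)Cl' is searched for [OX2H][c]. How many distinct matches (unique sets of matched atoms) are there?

3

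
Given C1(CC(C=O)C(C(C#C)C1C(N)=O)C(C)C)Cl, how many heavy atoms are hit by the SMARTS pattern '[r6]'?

Check the 17 heavy atoms by environment: 6× C (in 6-ring) → match; 7× C (acyclic) → no; 2× O (acyclic) → no; 1× Cl (acyclic) → no; 1× N (acyclic) → no.
That gives 6 matching atoms.

6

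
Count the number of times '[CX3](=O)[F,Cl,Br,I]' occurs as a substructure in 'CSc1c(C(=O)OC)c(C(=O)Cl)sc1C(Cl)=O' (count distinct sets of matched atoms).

2

[CX3](=O)[F,Cl,Br,I] is the SMARTS for an acyl halide: a carbonyl carbon bonded to a halogen.
The molecule carries 2 separate instances of an acyl chloride (-C(=O)Cl) meeting every constraint; each maps to a distinct set of atoms, giving 2 matches.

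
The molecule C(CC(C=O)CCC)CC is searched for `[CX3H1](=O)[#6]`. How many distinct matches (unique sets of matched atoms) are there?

[CX3H1](=O)[#6] is the SMARTS for an aldehyde: an sp2 carbon with one H, double-bonded to O and single-bonded to carbon.
Exactly one fragment in the molecule meets all constraints, giving 1 match.

1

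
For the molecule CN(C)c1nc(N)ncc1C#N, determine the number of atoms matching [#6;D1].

2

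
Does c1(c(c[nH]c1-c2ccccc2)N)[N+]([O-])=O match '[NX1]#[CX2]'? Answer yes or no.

The pattern [NX1]#[CX2] describes a nitrogen triple-bonded to a two-connected carbon — a nitrile.
The closest candidate here is a nitro group (-[N+](=O)[O-]), but there is no C#N triple bond. No other fragment satisfies the full query, so there is no match.

No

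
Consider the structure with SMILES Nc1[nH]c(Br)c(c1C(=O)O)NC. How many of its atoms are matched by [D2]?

2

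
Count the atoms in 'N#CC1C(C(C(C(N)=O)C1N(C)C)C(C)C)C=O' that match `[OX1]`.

2

Check the 18 heavy atoms by environment: 10× C (X4) → no; 2× N (X3) → no; 2× C (X3) → no; 2× O (X1) → match; 1× C (X2) → no; 1× N (X1) → no.
That gives 2 matching atoms.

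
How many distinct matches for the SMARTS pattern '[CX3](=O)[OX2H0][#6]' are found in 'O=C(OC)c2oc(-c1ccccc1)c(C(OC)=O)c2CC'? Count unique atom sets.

[CX3](=O)[OX2H0][#6] is the SMARTS for an ester: a carbonyl carbon bonded to an oxygen that is itself bonded to carbon (no H on that O).
The molecule carries 2 separate instances of a methyl-ester group (-C(=O)OCH3) meeting every constraint; each maps to a distinct set of atoms, giving 2 matches.

2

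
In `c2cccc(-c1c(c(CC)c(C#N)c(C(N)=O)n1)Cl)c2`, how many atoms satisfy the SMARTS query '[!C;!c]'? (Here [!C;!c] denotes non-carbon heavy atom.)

5

Check the 20 heavy atoms by environment: 1× n (aromatic) → match; 11× c (aromatic) → no; 1× Cl → match; 4× C → no; 1× O → match; 2× N → match.
Summing the matching environments: 1 + 1 + 1 + 2 = 5 matching atoms.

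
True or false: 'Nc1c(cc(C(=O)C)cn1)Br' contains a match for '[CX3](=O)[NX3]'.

The pattern [CX3](=O)[NX3] describes a carbonyl carbon bonded to a trivalent nitrogen — an amide.
The closest candidate here is a primary amino group (-NH2), but the -NH2 is not attached to a carbonyl carbon. No other fragment satisfies the full query, so there is no match.

False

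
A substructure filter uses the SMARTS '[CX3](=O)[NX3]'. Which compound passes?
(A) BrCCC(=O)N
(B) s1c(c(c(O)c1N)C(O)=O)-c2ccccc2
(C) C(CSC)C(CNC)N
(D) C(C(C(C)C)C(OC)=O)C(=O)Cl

A

[CX3](=O)[NX3] describes a carbonyl carbon bonded to a trivalent nitrogen (an amide).
(A) contains a primary amide (-C(=O)NH2), which satisfies every atom and bond constraint.
(B) has a primary amino group (-NH2) but the -NH2 is not attached to a carbonyl carbon.
(C) has a primary amino group (-NH2) but the -NH2 is not attached to a carbonyl carbon.
(D) has a methyl-ester group (-C(=O)OCH3) but the carbonyl is bonded to O, not to an NX3 nitrogen.
So the answer is (A).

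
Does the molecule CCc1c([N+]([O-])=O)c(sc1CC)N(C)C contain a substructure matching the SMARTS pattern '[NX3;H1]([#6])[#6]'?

No

The pattern [NX3;H1]([#6])[#6] describes a trivalent nitrogen with one H, bonded to two carbons — a secondary amine.
The closest candidate here is a dimethylamino group (-N(CH3)2), but the nitrogen has H0, not H1. No other fragment satisfies the full query, so there is no match.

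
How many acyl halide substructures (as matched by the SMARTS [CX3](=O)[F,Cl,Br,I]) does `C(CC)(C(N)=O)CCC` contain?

[CX3](=O)[F,Cl,Br,I] is the SMARTS for an acyl halide: a carbonyl carbon bonded to a halogen.
No fragment in the molecule satisfies every constraint, giving 0 matches.

0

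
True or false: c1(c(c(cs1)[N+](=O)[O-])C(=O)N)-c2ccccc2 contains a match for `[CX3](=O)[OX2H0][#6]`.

False

The pattern [CX3](=O)[OX2H0][#6] describes a carbonyl carbon bonded to an oxygen that is itself bonded to carbon (no H on that O) — an ester.
The closest candidate here is a primary amide (-C(=O)NH2), but the carbonyl is bonded to N, not to an O-C linkage. No other fragment satisfies the full query, so there is no match.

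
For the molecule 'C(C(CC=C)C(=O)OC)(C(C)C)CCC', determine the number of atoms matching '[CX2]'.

0

The query [CX2] means: C with X2: aliphatic carbon with exactly 2 total connections.
Check the 15 heavy atoms by environment: 10× C (X4) → no; 3× C (X3) → no; 1× O (X1) → no; 1× O (X2) → no.
No environment satisfies the query, so 0 matching atoms.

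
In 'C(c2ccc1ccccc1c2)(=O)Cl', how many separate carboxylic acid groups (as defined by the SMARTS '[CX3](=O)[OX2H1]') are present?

[CX3](=O)[OX2H1] is the SMARTS for a carboxylic acid: an sp2 carbon double-bonded to O and single-bonded to an -OH oxygen.
The molecule has an acyl chloride (-C(=O)Cl), but the carbonyl is bonded to Cl, not to an -OH oxygen; nothing else fits, so there are 0 matches.

0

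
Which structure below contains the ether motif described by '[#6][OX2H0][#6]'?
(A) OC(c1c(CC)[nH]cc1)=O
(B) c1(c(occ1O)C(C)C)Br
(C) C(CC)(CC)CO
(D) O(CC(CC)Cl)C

[#6][OX2H0][#6] describes an aliphatic oxygen bridging two carbons with no H on the oxygen (an ether).
(A) has a carboxylic acid group (-C(=O)OH) but the -OH oxygen has H1; the =O is OX1, not OX2.
(B) has a hydroxyl group (-OH) but the oxygen has H1, not H0 bridging two carbons.
(C) has a hydroxyl group (-OH) but the oxygen has H1, not H0 bridging two carbons.
(D) contains a methoxy ether (-OCH3), which satisfies every atom and bond constraint.
So the answer is (D).

D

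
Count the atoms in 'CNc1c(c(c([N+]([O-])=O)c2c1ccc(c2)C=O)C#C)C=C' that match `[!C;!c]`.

Check the 21 heavy atoms by environment: 10× c (aromatic) → no; 6× C → no; 2× O → match; 1× N (charge +1) → match; 1× O (charge -1) → match; 1× N → match.
Summing the matching environments: 2 + 1 + 1 + 1 = 5 matching atoms.

5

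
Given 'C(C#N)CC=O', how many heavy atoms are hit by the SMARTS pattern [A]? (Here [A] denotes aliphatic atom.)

6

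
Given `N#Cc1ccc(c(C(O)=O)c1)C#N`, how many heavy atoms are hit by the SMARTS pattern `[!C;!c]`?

4

The query [!C;!c] means: neither aliphatic nor aromatic carbon — same as [!#6].
Check the 13 heavy atoms by environment: 6× c (aromatic) → no; 3× C → no; 2× O → match; 2× N → match.
Summing the matching environments: 2 + 2 = 4 matching atoms.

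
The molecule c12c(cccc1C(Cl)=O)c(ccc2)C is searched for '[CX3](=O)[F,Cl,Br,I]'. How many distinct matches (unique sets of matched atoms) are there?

1

[CX3](=O)[F,Cl,Br,I] is the SMARTS for an acyl halide: a carbonyl carbon bonded to a halogen.
Exactly one fragment in the molecule meets all constraints, giving 1 match.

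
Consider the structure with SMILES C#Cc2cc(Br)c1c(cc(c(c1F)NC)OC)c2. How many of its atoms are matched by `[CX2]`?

Check the 18 heavy atoms by environment: 10× c (aromatic, X3) → no; 1× F (X1) → no; 1× Br (X1) → no; 1× N (X3) → no; 2× C (X4) → no; 2× C (X2) → match; 1× O (X2) → no.
That gives 2 matching atoms.

2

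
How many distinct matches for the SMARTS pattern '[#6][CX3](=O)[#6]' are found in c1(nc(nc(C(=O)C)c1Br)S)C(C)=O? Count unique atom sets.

2

[#6][CX3](=O)[#6] is the SMARTS for a ketone: a carbonyl carbon (no H) flanked by two carbons.
The molecule carries 2 separate instances of an acetyl/ketone group (-C(=O)CH3) meeting every constraint; each maps to a distinct set of atoms, giving 2 matches.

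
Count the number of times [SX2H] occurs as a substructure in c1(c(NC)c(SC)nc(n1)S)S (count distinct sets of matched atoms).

2

[SX2H] is the SMARTS for a thiol: an aliphatic sulfur with two connections, one being H.
The molecule carries 2 separate instances of a thiol (-SH) meeting every constraint; each maps to a distinct set of atoms, giving 2 matches.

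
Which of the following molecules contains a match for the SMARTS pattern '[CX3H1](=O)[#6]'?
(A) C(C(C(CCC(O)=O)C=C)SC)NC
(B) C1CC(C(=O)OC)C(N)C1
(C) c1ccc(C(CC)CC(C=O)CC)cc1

C

[CX3H1](=O)[#6] describes an sp2 carbon with one H, double-bonded to O and single-bonded to carbon (an aldehyde).
(A) has a carboxylic acid group (-C(=O)OH) but the carbonyl carbon has H0 and is bonded to O, not H1.
(B) has a methyl-ester group (-C(=O)OCH3) but the carbonyl carbon has H0, not H1.
(C) contains an aldehyde (-CHO), which satisfies every atom and bond constraint.
So the answer is (C).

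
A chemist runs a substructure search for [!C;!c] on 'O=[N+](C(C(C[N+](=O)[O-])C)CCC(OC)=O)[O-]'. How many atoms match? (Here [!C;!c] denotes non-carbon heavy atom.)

The query [!C;!c] means: neither aliphatic nor aromatic carbon — same as [!#6].
Check the 16 heavy atoms by environment: 8× C → no; 2× N (charge +1) → match; 2× O (charge -1) → match; 4× O → match.
Summing the matching environments: 2 + 2 + 4 = 8 matching atoms.

8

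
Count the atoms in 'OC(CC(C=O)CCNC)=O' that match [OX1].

The query [OX1] means: aliphatic oxygen with one total connection — typically a carbonyl =O or an oxide.
Check the 11 heavy atoms by environment: 5× C (X4) → no; 2× C (X3) → no; 2× O (X1) → match; 1× O (X2) → no; 1× N (X3) → no.
That gives 2 matching atoms.

2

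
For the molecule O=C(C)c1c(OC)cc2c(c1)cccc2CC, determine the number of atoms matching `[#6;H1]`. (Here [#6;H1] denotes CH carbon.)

5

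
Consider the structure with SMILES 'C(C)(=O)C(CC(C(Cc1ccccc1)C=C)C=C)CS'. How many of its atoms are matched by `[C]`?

Check the 20 heavy atoms by environment: 12× C → match; 1× O → no; 1× S → no; 6× c (aromatic) → no.
That gives 12 matching atoms.

12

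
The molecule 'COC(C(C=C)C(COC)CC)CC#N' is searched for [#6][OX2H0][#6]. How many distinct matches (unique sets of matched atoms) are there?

[#6][OX2H0][#6] is the SMARTS for an ether: an aliphatic oxygen bridging two carbons with no H on the oxygen.
The molecule carries 2 separate instances of a methoxy ether (-OCH3) meeting every constraint; each maps to a distinct set of atoms, giving 2 matches.

2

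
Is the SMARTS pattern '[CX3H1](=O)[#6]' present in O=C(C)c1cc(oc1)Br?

The pattern [CX3H1](=O)[#6] describes an sp2 carbon with one H, double-bonded to O and single-bonded to carbon — an aldehyde.
The closest candidate here is an acetyl/ketone group (-C(=O)CH3), but the carbonyl carbon has H0 (two carbon neighbours), not H1. No other fragment satisfies the full query, so there is no match.

No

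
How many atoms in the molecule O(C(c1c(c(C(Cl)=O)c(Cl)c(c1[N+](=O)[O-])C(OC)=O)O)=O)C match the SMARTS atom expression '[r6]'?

6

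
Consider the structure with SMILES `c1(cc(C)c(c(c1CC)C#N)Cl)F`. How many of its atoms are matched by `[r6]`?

Check the 13 heavy atoms by environment: 6× c (aromatic, in 6-ring) → match; 4× C (acyclic) → no; 1× N (acyclic) → no; 1× Cl (acyclic) → no; 1× F (acyclic) → no.
That gives 6 matching atoms.

6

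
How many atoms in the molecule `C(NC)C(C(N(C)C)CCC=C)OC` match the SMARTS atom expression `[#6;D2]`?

4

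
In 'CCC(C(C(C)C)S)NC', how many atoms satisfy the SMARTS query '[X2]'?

1

The query [X2] means: any atom with exactly two total connections (bonds + H).
Check the 10 heavy atoms by environment: 8× C (X4) → no; 1× N (X3) → no; 1× S (X2) → match.
That gives 1 matching atom.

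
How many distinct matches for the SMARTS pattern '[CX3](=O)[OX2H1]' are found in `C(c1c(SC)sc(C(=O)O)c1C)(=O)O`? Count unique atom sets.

[CX3](=O)[OX2H1] is the SMARTS for a carboxylic acid: an sp2 carbon double-bonded to O and single-bonded to an -OH oxygen.
The molecule carries 2 separate instances of a carboxylic acid group (-C(=O)OH) meeting every constraint; each maps to a distinct set of atoms, giving 2 matches.

2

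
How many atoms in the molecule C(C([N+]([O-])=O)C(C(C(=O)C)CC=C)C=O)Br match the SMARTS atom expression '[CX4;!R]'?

The query [CX4;!R] means: aliphatic carbon with four total connections, not in a ring.
Check the 16 heavy atoms by environment: 6× C (X4, acyclic) → match; 1× Br (X1, acyclic) → no; 4× C (X3, acyclic) → no; 3× O (X1, acyclic) → no; 1× N (charge +1, X3, acyclic) → no; 1× O (charge -1, X1, acyclic) → no.
That gives 6 matching atoms.

6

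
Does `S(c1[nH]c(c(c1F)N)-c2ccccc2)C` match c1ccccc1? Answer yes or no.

Yes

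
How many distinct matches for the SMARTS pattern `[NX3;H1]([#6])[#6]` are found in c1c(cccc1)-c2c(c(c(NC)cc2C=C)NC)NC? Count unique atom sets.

3

[NX3;H1]([#6])[#6] is the SMARTS for a secondary amine: a trivalent nitrogen with one H, bonded to two carbons.
The molecule carries 3 separate instances of an N-methylamino group (-NHCH3) meeting every constraint; each maps to a distinct set of atoms, giving 3 matches.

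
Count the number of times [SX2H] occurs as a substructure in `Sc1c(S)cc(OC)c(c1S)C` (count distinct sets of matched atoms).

3

[SX2H] is the SMARTS for a thiol: an aliphatic sulfur with two connections, one being H.
The molecule carries 3 separate instances of a thiol (-SH) meeting every constraint; each maps to a distinct set of atoms, giving 3 matches.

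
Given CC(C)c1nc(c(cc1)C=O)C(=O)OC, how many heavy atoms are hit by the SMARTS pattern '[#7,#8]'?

4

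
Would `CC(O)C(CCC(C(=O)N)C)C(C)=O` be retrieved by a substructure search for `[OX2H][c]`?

No

The pattern [OX2H][c] describes a hydroxyl oxygen attached to an aromatic carbon — a phenol.
The closest candidate here is a hydroxyl group (-OH), but the -OH is on an aliphatic carbon, not an aromatic c. No other fragment satisfies the full query, so there is no match.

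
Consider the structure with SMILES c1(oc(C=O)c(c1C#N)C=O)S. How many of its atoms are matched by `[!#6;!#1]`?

The query [!#6;!#1] means: not carbon and not hydrogen — any heteroatom.
Check the 12 heavy atoms by environment: 1× o (aromatic) → match; 4× c (aromatic) → no; 1× S → match; 3× C → no; 1× N → match; 2× O → match.
Summing the matching environments: 1 + 1 + 1 + 2 = 5 matching atoms.

5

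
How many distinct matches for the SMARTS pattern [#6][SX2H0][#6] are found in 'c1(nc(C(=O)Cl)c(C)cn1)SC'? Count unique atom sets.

1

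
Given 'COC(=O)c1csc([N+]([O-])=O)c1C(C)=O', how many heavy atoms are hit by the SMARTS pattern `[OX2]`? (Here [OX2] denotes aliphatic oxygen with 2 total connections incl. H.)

The query [OX2] means: aliphatic oxygen with two total connections — ether, hydroxyl, or ester single-bond O.
Check the 15 heavy atoms by environment: 1× s (aromatic, X2) → no; 4× c (aromatic, X3) → no; 1× N (charge +1, X3) → no; 1× O (charge -1, X1) → no; 3× O (X1) → no; 2× C (X3) → no; 1× O (X2) → match; 2× C (X4) → no.
That gives 1 matching atom.

1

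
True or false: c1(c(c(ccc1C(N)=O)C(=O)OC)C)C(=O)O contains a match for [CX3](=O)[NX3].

True

The pattern [CX3](=O)[NX3] describes a carbonyl carbon bonded to a trivalent nitrogen — an amide.
The molecule carries a primary amide (-C(=O)NH2), whose atoms satisfy every constraint of the query, so the pattern matches.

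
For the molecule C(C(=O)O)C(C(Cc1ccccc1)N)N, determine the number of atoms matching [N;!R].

2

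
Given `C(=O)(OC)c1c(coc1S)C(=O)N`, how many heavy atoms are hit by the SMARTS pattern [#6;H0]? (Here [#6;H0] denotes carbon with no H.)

5

The query [#6;H0] means: any carbon with no attached hydrogen.
Check the 13 heavy atoms by environment: 1× o (aromatic, H0) → no; 3× c (aromatic, H0) → match; 1× c (aromatic, H1) → no; 2× C (H0) → match; 3× O (H0) → no; 1× C (H3) → no; 1× N (H2) → no; 1× S (H1) → no.
Summing the matching environments: 3 + 2 = 5 matching atoms.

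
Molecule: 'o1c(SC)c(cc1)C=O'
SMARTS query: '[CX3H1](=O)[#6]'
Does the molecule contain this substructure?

Yes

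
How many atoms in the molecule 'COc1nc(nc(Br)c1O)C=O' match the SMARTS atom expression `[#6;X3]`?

The query [#6;X3] means: any carbon (aromatic or not) with three total connections.
Check the 12 heavy atoms by environment: 2× n (aromatic, X2) → no; 4× c (aromatic, X3) → match; 1× C (X3) → match; 1× O (X1) → no; 1× Br (X1) → no; 2× O (X2) → no; 1× C (X4) → no.
Summing the matching environments: 4 + 1 = 5 matching atoms.

5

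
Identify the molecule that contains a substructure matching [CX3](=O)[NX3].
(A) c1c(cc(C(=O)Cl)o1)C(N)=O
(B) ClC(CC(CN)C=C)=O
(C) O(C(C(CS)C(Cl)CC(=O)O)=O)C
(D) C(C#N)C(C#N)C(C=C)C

[CX3](=O)[NX3] describes a carbonyl carbon bonded to a trivalent nitrogen (an amide).
(A) contains a primary amide (-C(=O)NH2), which satisfies every atom and bond constraint.
(B) has a primary amino group (-NH2) but the -NH2 is not attached to a carbonyl carbon.
(C) has a carboxylic acid group (-C(=O)OH) but the carbonyl is bonded to O, not to an NX3 nitrogen.
(D) has a nitrile (-C#N) but the nitrile N is NX1 (triple-bonded), not NX3.
So the answer is (A).

A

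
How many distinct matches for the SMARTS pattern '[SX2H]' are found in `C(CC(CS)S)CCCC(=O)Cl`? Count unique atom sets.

2

[SX2H] is the SMARTS for a thiol: an aliphatic sulfur with two connections, one being H.
The molecule carries 2 separate instances of a thiol (-SH) meeting every constraint; each maps to a distinct set of atoms, giving 2 matches.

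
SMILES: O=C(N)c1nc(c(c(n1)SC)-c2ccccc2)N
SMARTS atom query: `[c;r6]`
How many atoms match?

10

The query [c;r6] means: aromatic carbon that belongs to a six-membered ring.
Check the 18 heavy atoms by environment: 2× n (aromatic, in 6-ring) → no; 10× c (aromatic, in 6-ring) → match; 2× C (acyclic) → no; 1× O (acyclic) → no; 2× N (acyclic) → no; 1× S (acyclic) → no.
That gives 10 matching atoms.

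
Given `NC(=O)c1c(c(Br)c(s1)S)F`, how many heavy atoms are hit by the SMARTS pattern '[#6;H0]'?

5

The query [#6;H0] means: any carbon with no attached hydrogen.
Check the 11 heavy atoms by environment: 1× s (aromatic, H0) → no; 4× c (aromatic, H0) → match; 1× C (H0) → match; 1× O (H0) → no; 1× N (H2) → no; 1× F (H0) → no; 1× Br (H0) → no; 1× S (H1) → no.
Summing the matching environments: 4 + 1 = 5 matching atoms.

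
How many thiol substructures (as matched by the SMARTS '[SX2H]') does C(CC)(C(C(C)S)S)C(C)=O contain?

2

[SX2H] is the SMARTS for a thiol: an aliphatic sulfur with two connections, one being H.
The molecule carries 2 separate instances of a thiol (-SH) meeting every constraint; each maps to a distinct set of atoms, giving 2 matches.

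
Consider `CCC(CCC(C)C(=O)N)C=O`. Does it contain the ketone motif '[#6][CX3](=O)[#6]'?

No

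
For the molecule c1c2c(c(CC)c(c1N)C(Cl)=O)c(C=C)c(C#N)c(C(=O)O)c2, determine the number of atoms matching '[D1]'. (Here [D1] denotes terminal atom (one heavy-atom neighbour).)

Check the 23 heavy atoms by environment: 8× c (aromatic, D3) → no; 2× c (aromatic, D2) → no; 3× C (D2) → no; 2× C (D1) → match; 2× C (D3) → no; 3× O (D1) → match; 2× N (D1) → match; 1× Cl (D1) → match.
Summing the matching environments: 2 + 3 + 2 + 1 = 8 matching atoms.

8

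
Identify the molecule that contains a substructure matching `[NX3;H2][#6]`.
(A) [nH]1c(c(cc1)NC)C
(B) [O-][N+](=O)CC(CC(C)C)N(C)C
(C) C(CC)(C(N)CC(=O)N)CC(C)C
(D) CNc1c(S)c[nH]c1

C

[NX3;H2][#6] describes a trivalent nitrogen with two H attached to carbon (a primary amine).
(A) has an N-methylamino group (-NHCH3) but the nitrogen bears two carbons and only one H (H1), not H2.
(B) has a dimethylamino group (-N(CH3)2) but the nitrogen has H0, not H2.
(C) contains a primary amino group (-NH2), which satisfies every atom and bond constraint.
(D) has an N-methylamino group (-NHCH3) but the nitrogen bears two carbons and only one H (H1), not H2.
So the answer is (C).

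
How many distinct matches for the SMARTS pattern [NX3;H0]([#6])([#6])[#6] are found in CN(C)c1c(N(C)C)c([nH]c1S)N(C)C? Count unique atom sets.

3

[NX3;H0]([#6])([#6])[#6] is the SMARTS for a tertiary amine: a trivalent nitrogen with no H, bonded to three carbons.
The molecule carries 3 separate instances of a dimethylamino group (-N(CH3)2) meeting every constraint; each maps to a distinct set of atoms, giving 3 matches.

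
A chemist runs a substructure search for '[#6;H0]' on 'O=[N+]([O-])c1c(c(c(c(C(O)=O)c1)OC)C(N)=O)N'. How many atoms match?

7

The query [#6;H0] means: any carbon with no attached hydrogen.
Check the 18 heavy atoms by environment: 1× c (aromatic, H1) → no; 5× c (aromatic, H0) → match; 2× C (H0) → match; 4× O (H0) → no; 1× O (H1) → no; 1× C (H3) → no; 1× N (charge +1, H0) → no; 1× O (charge -1, H0) → no; 2× N (H2) → no.
Summing the matching environments: 5 + 2 = 7 matching atoms.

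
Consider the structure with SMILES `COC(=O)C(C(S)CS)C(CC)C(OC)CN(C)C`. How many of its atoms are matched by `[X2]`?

The query [X2] means: any atom with exactly two total connections (bonds + H).
Check the 19 heavy atoms by environment: 12× C (X4) → no; 2× O (X2) → match; 2× S (X2) → match; 1× C (X3) → no; 1× O (X1) → no; 1× N (X3) → no.
Summing the matching environments: 2 + 2 = 4 matching atoms.

4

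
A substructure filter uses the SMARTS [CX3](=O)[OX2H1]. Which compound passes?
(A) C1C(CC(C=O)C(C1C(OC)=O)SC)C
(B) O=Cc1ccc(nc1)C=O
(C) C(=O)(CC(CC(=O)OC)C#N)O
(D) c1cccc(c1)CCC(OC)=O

[CX3](=O)[OX2H1] describes an sp2 carbon double-bonded to O and single-bonded to an -OH oxygen (a carboxylic acid).
(A) has an aldehyde (-CHO) but there is no singly-bonded oxygen on the carbonyl carbon.
(B) has an aldehyde (-CHO) but there is no singly-bonded oxygen on the carbonyl carbon.
(C) contains a carboxylic acid group (-C(=O)OH), which satisfies every atom and bond constraint.
(D) has a methyl-ester group (-C(=O)OCH3) but the singly-bonded O has no H (OX2H0, not OX2H1).
So the answer is (C).

C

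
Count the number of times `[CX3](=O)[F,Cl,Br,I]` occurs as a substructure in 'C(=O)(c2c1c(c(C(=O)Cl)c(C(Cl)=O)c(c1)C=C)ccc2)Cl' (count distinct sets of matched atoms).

[CX3](=O)[F,Cl,Br,I] is the SMARTS for an acyl halide: a carbonyl carbon bonded to a halogen.
The molecule carries 3 separate instances of an acyl chloride (-C(=O)Cl) meeting every constraint; each maps to a distinct set of atoms, giving 3 matches.

3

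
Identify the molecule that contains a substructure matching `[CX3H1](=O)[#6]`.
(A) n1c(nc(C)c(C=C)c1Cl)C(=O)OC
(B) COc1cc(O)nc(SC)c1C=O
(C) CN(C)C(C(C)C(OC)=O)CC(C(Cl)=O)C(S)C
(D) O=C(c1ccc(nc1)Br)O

B

[CX3H1](=O)[#6] describes an sp2 carbon with one H, double-bonded to O and single-bonded to carbon (an aldehyde).
(A) has a methyl-ester group (-C(=O)OCH3) but the carbonyl carbon has H0, not H1.
(B) contains an aldehyde (-CHO), which satisfies every atom and bond constraint.
(C) has a methyl-ester group (-C(=O)OCH3) but the carbonyl carbon has H0, not H1.
(D) has a carboxylic acid group (-C(=O)OH) but the carbonyl carbon has H0 and is bonded to O, not H1.
So the answer is (B).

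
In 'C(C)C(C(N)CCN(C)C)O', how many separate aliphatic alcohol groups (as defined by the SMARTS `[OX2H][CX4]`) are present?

1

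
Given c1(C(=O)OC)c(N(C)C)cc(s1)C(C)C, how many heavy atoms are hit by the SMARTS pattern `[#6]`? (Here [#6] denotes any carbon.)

11

Check the 15 heavy atoms by environment: 1× s (aromatic) → no; 4× c (aromatic) → match; 7× C → match; 2× O → no; 1× N → no.
Summing the matching environments: 4 + 7 = 11 matching atoms.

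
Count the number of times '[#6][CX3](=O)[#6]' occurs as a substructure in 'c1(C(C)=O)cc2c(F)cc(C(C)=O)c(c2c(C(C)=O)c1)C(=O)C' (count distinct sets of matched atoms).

[#6][CX3](=O)[#6] is the SMARTS for a ketone: a carbonyl carbon (no H) flanked by two carbons.
The molecule carries 4 separate instances of an acetyl/ketone group (-C(=O)CH3) meeting every constraint; each maps to a distinct set of atoms, giving 4 matches.

4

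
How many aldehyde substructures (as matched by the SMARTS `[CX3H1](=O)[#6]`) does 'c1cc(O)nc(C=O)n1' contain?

1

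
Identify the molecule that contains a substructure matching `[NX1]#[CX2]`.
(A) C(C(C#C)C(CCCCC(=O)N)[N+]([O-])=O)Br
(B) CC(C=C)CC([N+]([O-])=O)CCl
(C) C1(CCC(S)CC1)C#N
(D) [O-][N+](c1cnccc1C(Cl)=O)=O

C

[NX1]#[CX2] describes a nitrogen triple-bonded to a two-connected carbon (a nitrile).
(A) has a primary amide (-C(=O)NH2) but the nitrogen is NX3, not NX1.
(B) has a nitro group (-[N+](=O)[O-]) but there is no C#N triple bond.
(C) contains a nitrile (-C#N), which satisfies every atom and bond constraint.
(D) has a nitro group (-[N+](=O)[O-]) but there is no C#N triple bond.
So the answer is (C).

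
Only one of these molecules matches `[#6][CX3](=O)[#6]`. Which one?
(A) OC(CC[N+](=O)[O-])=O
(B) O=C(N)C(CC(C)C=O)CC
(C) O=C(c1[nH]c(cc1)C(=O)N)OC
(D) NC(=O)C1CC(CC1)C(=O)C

[#6][CX3](=O)[#6] describes a carbonyl carbon (no H) flanked by two carbons (a ketone).
(A) has a carboxylic acid group (-C(=O)OH) but one neighbour of the carbonyl carbon is O, not C.
(B) has a primary amide (-C(=O)NH2) but one neighbour of the carbonyl carbon is N, not C.
(C) has a primary amide (-C(=O)NH2) but one neighbour of the carbonyl carbon is N, not C.
(D) contains an acetyl/ketone group (-C(=O)CH3), which satisfies every atom and bond constraint.
So the answer is (D).

D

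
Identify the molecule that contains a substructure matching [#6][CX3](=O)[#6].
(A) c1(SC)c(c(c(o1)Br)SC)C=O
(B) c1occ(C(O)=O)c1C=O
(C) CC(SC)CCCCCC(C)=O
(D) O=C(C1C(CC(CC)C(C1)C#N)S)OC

C

[#6][CX3](=O)[#6] describes a carbonyl carbon (no H) flanked by two carbons (a ketone).
(A) has an aldehyde (-CHO) but the carbonyl carbon has H1, so it is not flanked by two carbons.
(B) has an aldehyde (-CHO) but the carbonyl carbon has H1, so it is not flanked by two carbons.
(C) contains an acetyl/ketone group (-C(=O)CH3), which satisfies every atom and bond constraint.
(D) has a methyl-ester group (-C(=O)OCH3) but one neighbour of the carbonyl carbon is O, not C.
So the answer is (C).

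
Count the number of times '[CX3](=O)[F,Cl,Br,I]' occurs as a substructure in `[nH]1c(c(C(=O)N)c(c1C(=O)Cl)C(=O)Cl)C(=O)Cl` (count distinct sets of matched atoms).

[CX3](=O)[F,Cl,Br,I] is the SMARTS for an acyl halide: a carbonyl carbon bonded to a halogen.
The molecule carries 3 separate instances of an acyl chloride (-C(=O)Cl) meeting every constraint; each maps to a distinct set of atoms, giving 3 matches.

3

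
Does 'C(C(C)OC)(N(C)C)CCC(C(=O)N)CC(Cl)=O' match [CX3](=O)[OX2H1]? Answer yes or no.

No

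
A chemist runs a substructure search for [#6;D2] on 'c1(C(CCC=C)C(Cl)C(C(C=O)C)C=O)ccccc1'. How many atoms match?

10

The query [#6;D2] means: any carbon bonded to exactly two heavy atoms.
Check the 20 heavy atoms by environment: 5× C (D2) → match; 4× C (D3) → no; 2× C (D1) → no; 2× O (D1) → no; 1× Cl (D1) → no; 1× c (aromatic, D3) → no; 5× c (aromatic, D2) → match.
Summing the matching environments: 5 + 5 = 10 matching atoms.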